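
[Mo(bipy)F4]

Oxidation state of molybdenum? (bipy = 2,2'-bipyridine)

+4

No counter-ion: the bracketed complex is neutral.
Ligand charges: 1×bipy neutral; 4×F = -4; sum -4.
Mo + (-4) = 0 ⇒ Mo is +4.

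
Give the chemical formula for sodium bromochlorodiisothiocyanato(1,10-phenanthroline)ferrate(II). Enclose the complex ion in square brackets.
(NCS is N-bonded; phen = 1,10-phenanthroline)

Ligands: 1 bromo (Br, -1), 2 isothiocyanato (NCS, -1), 1 1,10-phenanthroline (phen, neutral), 1 chloro (Cl, -1). Ligand charge sum = -4.
With Fe in oxidation state +2, the complex ion is [Fe...]^2−.
Charge balance with sodium (+1) requires 1 complex ion per 2 sodium.

Na2[FeBrCl(NCS)2(phen)]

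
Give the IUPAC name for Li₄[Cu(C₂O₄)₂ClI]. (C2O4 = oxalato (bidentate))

lithium chloroiododioxalatocuprate(II)

The 4 lithium counter-ions carry a total charge of +4, so each complex ion is 4−.
Ligand charges: 1×chloro (-1 each), 2×oxalato (-2 each), 1×iodo (-1 each); total -6. So Cu + (-6) = 4−, giving Cu = +2.
Ligands are named alphabetically: chloro before iodo before oxalato.
The complex ion is anionic, so copper takes the -ate form cuprate(II).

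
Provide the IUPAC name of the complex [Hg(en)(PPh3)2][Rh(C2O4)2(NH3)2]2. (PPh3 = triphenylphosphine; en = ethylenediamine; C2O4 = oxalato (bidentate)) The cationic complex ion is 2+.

Both ions are complex: the cation is named first with the plain metal name, the anion second with the -ate form; each ion's ligands are alphabetised independently.
The complex cation is given as 2+; its ligand charges sum to 0, so Hg = +2.
With 2 anions per cation, each anion must be 2/2 = 1−.
Anion: ligand charges sum to -4; for the ion to be 1−, Rh = +3.

(ethylenediamine)bis(triphenylphosphine)mercury(II) diamminedioxalatorhodate(III)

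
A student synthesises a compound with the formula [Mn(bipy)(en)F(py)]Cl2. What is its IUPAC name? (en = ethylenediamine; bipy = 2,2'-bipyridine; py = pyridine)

The 2 chloride counter-ions carry a total charge of -2, so each complex ion is 2+.
Ligand charges: 1×ethylenediamine (neutral), 1×2,2'-bipyridine (neutral), 1×pyridine (neutral), 1×fluoro (-1 each); total -1. So Mn + (-1) = 2+, giving Mn = +3.
Ligands are named alphabetically: bipyridine before ethylenediamine before fluoro before pyridine.

(2,2'-bipyridine)(ethylenediamine)fluoro(pyridine)manganese(III) chloride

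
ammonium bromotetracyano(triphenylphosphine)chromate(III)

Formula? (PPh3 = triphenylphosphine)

(NH4)2[CrBr(CN)4(PPh3)]

Ligands: 1 bromo (Br, -1), 4 cyano (CN, -1), 1 triphenylphosphine (PPh3, neutral). Ligand charge sum = -5.
Charge balance with ammonium (+1) requires 1 complex ion per 2 ammonium.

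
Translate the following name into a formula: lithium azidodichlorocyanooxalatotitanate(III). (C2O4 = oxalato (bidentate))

Ligands: 1 oxalato (C2O4, -2), 2 chloro (Cl, -1), 1 cyano (CN, -1), 1 azido (N3, -1). Ligand charge sum = -6.
With Ti in oxidation state +3, the complex ion is [Ti...]^3−.
Charge balance with lithium (+1) requires 1 complex ion per 3 lithium.

Li3[Ti(C2O4)Cl2(CN)(N3)]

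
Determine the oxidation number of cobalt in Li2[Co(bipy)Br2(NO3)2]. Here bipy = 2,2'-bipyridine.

2 lithium outside the brackets (+1 each) → the complex ion is 2−.
Ligand charges: 2×NO3 = -2; 1×bipy neutral; 2×Br = -2; sum -4.
Co + (-4) = 2− ⇒ Co is +2.

+2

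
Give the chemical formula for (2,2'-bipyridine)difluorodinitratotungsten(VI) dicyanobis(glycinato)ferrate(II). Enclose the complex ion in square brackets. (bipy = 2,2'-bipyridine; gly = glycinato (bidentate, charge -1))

[W(bipy)F2(NO3)2][Fe(CN)2(gly)2]

Cation [W…]: ligand charges -4, W(VI) ⇒ ion charge 2+.
Anion [Fe…]: ligand charges -4, Fe(II) ⇒ ion charge 2−.
One 2+ cation balances one 2− anion.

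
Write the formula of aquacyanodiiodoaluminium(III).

Ligands: 1 aqua (H2O, neutral), 2 iodo (I, -1), 1 cyano (CN, -1). Ligand charge sum = -3.
With Al in oxidation state +3, the complex ion is [Al...].

[Al(CN)(H2O)I2]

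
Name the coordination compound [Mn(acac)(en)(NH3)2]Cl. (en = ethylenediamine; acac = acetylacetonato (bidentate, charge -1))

(acetylacetonato)diammine(ethylenediamine)manganese(II) chloride

The 1 chloride counter-ion carries a total charge of -1, so each complex ion is 1+.
Ligand charges: 1×ethylenediamine (neutral), 2×ammine (neutral), 1×acetylacetonato (-1 each); total -1. So Mn + (-1) = 1+, giving Mn = +2.
Ligands are named alphabetically: acetylacetonato before ammine before ethylenediamine.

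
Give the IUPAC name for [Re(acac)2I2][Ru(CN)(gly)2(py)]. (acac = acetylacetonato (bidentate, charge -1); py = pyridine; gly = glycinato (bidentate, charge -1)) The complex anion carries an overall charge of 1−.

Both ions are complex: the cation is named first with the plain metal name, the anion second with the -ate form; each ion's ligands are alphabetised independently.
The complex anion is given as 1−; its ligand charges sum to -3, so Ru = +2.
A 1:1 salt means the cation carries the equal and opposite charge, 1+.
Cation: ligand charges sum to -4; for the ion to be 1+, Re = +5.

bis(acetylacetonato)diiodorhenium(V) cyanobis(glycinato)(pyridine)ruthenate(II)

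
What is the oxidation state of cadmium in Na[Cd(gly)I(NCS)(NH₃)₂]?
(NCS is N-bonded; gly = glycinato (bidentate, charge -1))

+2

1 sodium outside the brackets (+1 each) → the complex ion is 1−.
Ligand charges: 1×NCS = -1; 1×I = -1; 1×gly = -1; 2×NH3 neutral; sum -3.
Cd + (-3) = 1− ⇒ Cd is +2.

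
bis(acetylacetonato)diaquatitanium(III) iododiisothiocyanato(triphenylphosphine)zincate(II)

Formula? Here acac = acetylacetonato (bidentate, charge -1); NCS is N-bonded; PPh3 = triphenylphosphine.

[Ti(acac)2(H2O)2][ZnI(NCS)2(PPh3)]

Cation [Ti…]: ligand charges -2, Ti(III) ⇒ ion charge 1+.
Anion [Zn…]: ligand charges -3, Zn(II) ⇒ ion charge 1−.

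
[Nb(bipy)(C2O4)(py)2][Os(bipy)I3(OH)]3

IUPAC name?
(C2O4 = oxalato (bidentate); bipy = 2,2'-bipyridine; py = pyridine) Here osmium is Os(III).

(2,2'-bipyridine)oxalatobis(pyridine)niobium(V) (2,2'-bipyridine)hydroxotriiodoosmate(III)

Both ions are complex: the cation is named first with the plain metal name, the anion second with the -ate form; each ion's ligands are alphabetised independently.
Os is given as +3; the anion's ligand charges sum to -4, so the complex anion is 1−.
With 3 anions per cation, the cation must be 3×1 = 3+.
Cation: ligand charges sum to -2; for the ion to be 3+, Nb = +5.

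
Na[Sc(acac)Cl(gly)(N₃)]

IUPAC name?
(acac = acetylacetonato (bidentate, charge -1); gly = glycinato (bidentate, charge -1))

sodium (acetylacetonato)azidochloro(glycinato)scandate(III)

The 1 sodium counter-ion carries a total charge of +1, so each complex ion is 1−.
Ligand charges: 1×acetylacetonato (-1 each), 1×glycinato (-1 each), 1×azido (-1 each), 1×chloro (-1 each); total -4. So Sc + (-4) = 1−, giving Sc = +3.
Ligands are named alphabetically: acetylacetonato before azido before chloro before glycinato.
The complex ion is anionic, so scandium takes the -ate form scandate(III).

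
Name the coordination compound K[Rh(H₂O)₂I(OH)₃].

potassium diaquatrihydroxoiodorhodate(III)

The 1 potassium counter-ion carries a total charge of +1, so each complex ion is 1−.
Ligand charges: 3×hydroxo (-1 each), 1×iodo (-1 each), 2×aqua (neutral); total -4. So Rh + (-4) = 1−, giving Rh = +3.
Ligands are named alphabetically: aqua before hydroxo before iodo.
The complex ion is anionic, so rhodium takes the -ate form rhodate(III).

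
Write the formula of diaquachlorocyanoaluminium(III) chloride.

Ligands: 1 cyano (CN, -1), 1 chloro (Cl, -1), 2 aqua (H2O, neutral). Ligand charge sum = -2.
With Al in oxidation state +3, the complex ion is [Al...]^1+.
Charge balance with chloride (-1) requires 1 complex ion per 1 chloride.

[AlCl(CN)(H2O)2]Cl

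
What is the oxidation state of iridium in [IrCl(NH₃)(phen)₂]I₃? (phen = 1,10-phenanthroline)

+4

3 iodide outside the brackets (-1 each) → the complex ion is 3+.
Ligand charges: 2×phen neutral; 1×NH3 neutral; 1×Cl = -1; sum -1.
Ir + (-1) = 3+ ⇒ Ir is +4.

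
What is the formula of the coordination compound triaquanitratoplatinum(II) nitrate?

Ligands: 1 nitrato (NO3, -1), 3 aqua (H2O, neutral). Ligand charge sum = -1.
Charge balance with nitrate (-1) requires 1 complex ion per 1 nitrate.

[Pt(H2O)3(NO3)]NO3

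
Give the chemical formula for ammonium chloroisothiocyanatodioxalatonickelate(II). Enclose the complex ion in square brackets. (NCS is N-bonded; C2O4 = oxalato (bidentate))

(NH4)4[Ni(C2O4)2Cl(NCS)]

Ligands: 1 isothiocyanato (NCS, -1), 2 oxalato (C2O4, -2), 1 chloro (Cl, -1). Ligand charge sum = -6.
With Ni in oxidation state +2, the complex ion is [Ni...]^4−.
Charge balance with ammonium (+1) requires 1 complex ion per 4 ammonium.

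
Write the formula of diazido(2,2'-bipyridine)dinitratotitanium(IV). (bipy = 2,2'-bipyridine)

Ligands: 2 nitrato (NO3, -1), 1 2,2'-bipyridine (bipy, neutral), 2 azido (N3, -1). Ligand charge sum = -4.
With Ti in oxidation state +4, the complex ion is [Ti...].

[Ti(bipy)(N3)2(NO3)2]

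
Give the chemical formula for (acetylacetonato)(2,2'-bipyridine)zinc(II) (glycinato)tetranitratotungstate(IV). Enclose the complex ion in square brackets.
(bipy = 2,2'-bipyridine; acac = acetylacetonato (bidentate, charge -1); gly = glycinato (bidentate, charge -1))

Cation [Zn…]: ligand charges -1, Zn(II) ⇒ ion charge 1+.
Anion [W…]: ligand charges -5, W(IV) ⇒ ion charge 1−.
One 1+ cation balances one 1− anion.

[Zn(acac)(bipy)][W(gly)(NO3)4]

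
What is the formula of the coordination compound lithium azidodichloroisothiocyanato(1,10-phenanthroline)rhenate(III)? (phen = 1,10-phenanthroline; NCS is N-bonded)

Ligands: 2 chloro (Cl, -1), 1 1,10-phenanthroline (phen, neutral), 1 isothiocyanato (NCS, -1), 1 azido (N3, -1). Ligand charge sum = -4.
With Re in oxidation state +3, the complex ion is [Re...]^1−.
Charge balance with lithium (+1) requires 1 complex ion per 1 lithium.

Li[ReCl2(N3)(NCS)(phen)]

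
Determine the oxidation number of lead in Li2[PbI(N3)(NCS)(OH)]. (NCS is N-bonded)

2 lithium outside the brackets (+1 each) → the complex ion is 2−.
Ligand charges: 1×NCS = -1; 1×I = -1; 1×N3 = -1; 1×OH = -1; sum -4.
Pb + (-4) = 2− ⇒ Pb is +2.

+2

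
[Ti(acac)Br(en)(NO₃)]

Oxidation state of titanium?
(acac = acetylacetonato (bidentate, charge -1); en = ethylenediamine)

No counter-ion: the bracketed complex is neutral.
Ligand charges: 1×NO3 = -1; 1×Br = -1; 1×acac = -1; 1×en neutral; sum -3.
Ti + (-3) = 0 ⇒ Ti is +3.

+3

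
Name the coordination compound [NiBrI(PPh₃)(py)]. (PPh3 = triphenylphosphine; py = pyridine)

bromoiodo(pyridine)(triphenylphosphine)nickel(II)

There is no counter-ion, so the complex is neutral overall.
Ligand charges: 1×iodo (-1 each), 1×triphenylphosphine (neutral), 1×bromo (-1 each), 1×pyridine (neutral); total -2. So Ni + (-2) = 0, giving Ni = +2.
Ligands are named alphabetically: bromo before iodo before pyridine before triphenylphosphine.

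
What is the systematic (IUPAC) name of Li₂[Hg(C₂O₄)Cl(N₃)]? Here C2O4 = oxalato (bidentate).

lithium azidochlorooxalatomercurate(II)

The 2 lithium counter-ions carry a total charge of +2, so each complex ion is 2−.
Ligand charges: 1×oxalato (-2 each), 1×chloro (-1 each), 1×azido (-1 each); total -4. So Hg + (-4) = 2−, giving Hg = +2.
Ligands are named alphabetically: azido before chloro before oxalato.
The complex ion is anionic, so mercury takes the -ate form mercurate(II).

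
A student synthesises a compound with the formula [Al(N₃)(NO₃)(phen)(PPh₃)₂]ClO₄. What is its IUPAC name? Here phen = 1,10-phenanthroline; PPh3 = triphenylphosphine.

azidonitrato(1,10-phenanthroline)bis(triphenylphosphine)aluminium(III) perchlorate

The 1 perchlorate counter-ion carries a total charge of -1, so each complex ion is 1+.
Ligand charges: 1×azido (-1 each), 1×1,10-phenanthroline (neutral), 1×nitrato (-1 each), 2×triphenylphosphine (neutral); total -2. So Al + (-2) = 1+, giving Al = +3.
Ligands are named alphabetically: azido before nitrato before phenanthroline before triphenylphosphine.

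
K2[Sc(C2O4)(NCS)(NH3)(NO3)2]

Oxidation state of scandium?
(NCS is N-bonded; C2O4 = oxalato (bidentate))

+3

2 potassium outside the brackets (+1 each) → the complex ion is 2−.
Ligand charges: 2×NO3 = -2; 1×NCS = -1; 1×C2O4 = -2; 1×NH3 neutral; sum -5.
Sc + (-5) = 2− ⇒ Sc is +3.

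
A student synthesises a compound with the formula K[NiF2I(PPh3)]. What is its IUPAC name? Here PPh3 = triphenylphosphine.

The 1 potassium counter-ion carries a total charge of +1, so each complex ion is 1−.
Ligand charges: 1×triphenylphosphine (neutral), 1×iodo (-1 each), 2×fluoro (-1 each); total -3. So Ni + (-3) = 1−, giving Ni = +2.
Ligands are named alphabetically: fluoro before iodo before triphenylphosphine.
The complex ion is anionic, so nickel takes the -ate form nickelate(II).

potassium difluoroiodo(triphenylphosphine)nickelate(II)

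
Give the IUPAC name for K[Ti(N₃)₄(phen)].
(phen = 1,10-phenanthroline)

The 1 potassium counter-ion carries a total charge of +1, so each complex ion is 1−.
Ligand charges: 4×azido (-1 each), 1×1,10-phenanthroline (neutral); total -4. So Ti + (-4) = 1−, giving Ti = +3.
Ligands are named alphabetically: azido before phenanthroline.
The complex ion is anionic, so titanium takes the -ate form titanate(III).

potassium tetraazido(1,10-phenanthroline)titanate(III)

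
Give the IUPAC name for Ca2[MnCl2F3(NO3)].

The 2 calcium counter-ions carry a total charge of +4, so each complex ion is 4−.
Ligand charges: 3×fluoro (-1 each), 2×chloro (-1 each), 1×nitrato (-1 each); total -6. So Mn + (-6) = 4−, giving Mn = +2.
Ligands are named alphabetically: chloro before fluoro before nitrato.
The complex ion is anionic, so manganese takes the -ate form manganate(II).

calcium dichlorotrifluoronitratomanganate(II)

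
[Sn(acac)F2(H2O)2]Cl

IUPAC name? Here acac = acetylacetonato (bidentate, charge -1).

The 1 chloride counter-ion carries a total charge of -1, so each complex ion is 1+.
Ligand charges: 1×acetylacetonato (-1 each), 2×fluoro (-1 each), 2×aqua (neutral); total -3. So Sn + (-3) = 1+, giving Sn = +4.
Ligands are named alphabetically: acetylacetonato before aqua before fluoro.

(acetylacetonato)diaquadifluorotin(IV) chloride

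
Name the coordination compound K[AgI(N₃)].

potassium azidoiodoargentate(I)

The 1 potassium counter-ion carries a total charge of +1, so each complex ion is 1−.
Ligand charges: 1×iodo (-1 each), 1×azido (-1 each); total -2. So Ag + (-2) = 1−, giving Ag = +1.
The complex ion is anionic, so silver takes the -ate form argentate(I).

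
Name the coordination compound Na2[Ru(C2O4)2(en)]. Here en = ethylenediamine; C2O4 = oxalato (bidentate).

The 2 sodium counter-ions carry a total charge of +2, so each complex ion is 2−.
Ligand charges: 1×ethylenediamine (neutral), 2×oxalato (-2 each); total -4. So Ru + (-4) = 2−, giving Ru = +2.
Ligands are named alphabetically: ethylenediamine before oxalato.
The complex ion is anionic, so ruthenium takes the -ate form ruthenate(II).

sodium (ethylenediamine)dioxalatoruthenate(II)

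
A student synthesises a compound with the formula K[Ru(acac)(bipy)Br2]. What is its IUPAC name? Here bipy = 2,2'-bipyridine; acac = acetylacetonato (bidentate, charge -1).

potassium (acetylacetonato)(2,2'-bipyridine)dibromoruthenate(II)

The 1 potassium counter-ion carries a total charge of +1, so each complex ion is 1−.
Ligand charges: 1×2,2'-bipyridine (neutral), 1×acetylacetonato (-1 each), 2×bromo (-1 each); total -3. So Ru + (-3) = 1−, giving Ru = +2.
The complex ion is anionic, so ruthenium takes the -ate form ruthenate(II).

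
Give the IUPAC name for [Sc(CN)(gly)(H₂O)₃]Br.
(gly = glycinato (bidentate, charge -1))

The 1 bromide counter-ion carries a total charge of -1, so each complex ion is 1+.
Ligand charges: 1×glycinato (-1 each), 3×aqua (neutral), 1×cyano (-1 each); total -2. So Sc + (-2) = 1+, giving Sc = +3.
Ligands are named alphabetically: aqua before cyano before glycinato.

triaquacyano(glycinato)scandium(III) bromide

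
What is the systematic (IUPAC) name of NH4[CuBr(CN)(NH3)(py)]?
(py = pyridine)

The 1 ammonium counter-ion carries a total charge of +1, so each complex ion is 1−.
Ligand charges: 1×bromo (-1 each), 1×pyridine (neutral), 1×ammine (neutral), 1×cyano (-1 each); total -2. So Cu + (-2) = 1−, giving Cu = +1.
The complex ion is anionic, so copper takes the -ate form cuprate(I).

ammonium amminebromocyano(pyridine)cuprate(I)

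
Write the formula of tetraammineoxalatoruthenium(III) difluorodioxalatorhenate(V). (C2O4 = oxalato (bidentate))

Cation [Ru…]: ligand charges -2, Ru(III) ⇒ ion charge 1+.
Anion [Re…]: ligand charges -6, Re(V) ⇒ ion charge 1−.
One 1+ cation balances one 1− anion.

[Ru(C2O4)(NH3)4][Re(C2O4)2F2]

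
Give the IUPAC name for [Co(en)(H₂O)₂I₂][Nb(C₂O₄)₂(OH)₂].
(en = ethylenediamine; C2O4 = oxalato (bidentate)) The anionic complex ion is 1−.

diaqua(ethylenediamine)diiodocobalt(III) dihydroxodioxalatoniobate(V)

The complex anion is given as 1−; its ligand charges sum to -6, so Nb = +5.
A 1:1 salt means the cation carries the equal and opposite charge, 1+.
Cation: ligand charges sum to -2; for the ion to be 1+, Co = +3.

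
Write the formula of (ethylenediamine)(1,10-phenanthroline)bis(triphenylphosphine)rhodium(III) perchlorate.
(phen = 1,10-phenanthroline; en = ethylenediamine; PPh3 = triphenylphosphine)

Ligands: 1 1,10-phenanthroline (phen, neutral), 1 ethylenediamine (en, neutral), 2 triphenylphosphine (PPh3, neutral). Ligand charge sum = 0.
With Rh in oxidation state +3, the complex ion is [Rh...]^3+.
Charge balance with perchlorate (-1) requires 1 complex ion per 3 perchlorate.

[Rh(en)(phen)(PPh3)2](ClO4)3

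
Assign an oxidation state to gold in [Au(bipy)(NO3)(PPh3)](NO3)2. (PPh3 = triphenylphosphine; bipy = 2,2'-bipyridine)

+3

2 nitrate outside the brackets (-1 each) → the complex ion is 2+.
Ligand charges: 1×PPh3 neutral; 1×NO3 = -1; 1×bipy neutral; sum -1.
Au + (-1) = 2+ ⇒ Au is +3.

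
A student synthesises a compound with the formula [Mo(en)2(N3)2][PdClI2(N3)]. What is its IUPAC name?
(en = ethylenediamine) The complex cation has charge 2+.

Both ions are complex: the cation is named first with the plain metal name, the anion second with the -ate form; each ion's ligands are alphabetised independently.
The complex cation is given as 2+; its ligand charges sum to -2, so Mo = +4.
A 1:1 salt means the anion carries the equal and opposite charge, 2−.
Anion: ligand charges sum to -4; for the ion to be 2−, Pd = +2.

diazidobis(ethylenediamine)molybdenum(IV) azidochlorodiiodopalladate(II)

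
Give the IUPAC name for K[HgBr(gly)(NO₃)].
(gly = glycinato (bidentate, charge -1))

potassium bromo(glycinato)nitratomercurate(II)

The 1 potassium counter-ion carries a total charge of +1, so each complex ion is 1−.
Ligand charges: 1×bromo (-1 each), 1×nitrato (-1 each), 1×glycinato (-1 each); total -3. So Hg + (-3) = 1−, giving Hg = +2.
The complex ion is anionic, so mercury takes the -ate form mercurate(II).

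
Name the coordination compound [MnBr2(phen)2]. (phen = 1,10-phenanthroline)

dibromobis(1,10-phenanthroline)manganese(II)

There is no counter-ion, so the complex is neutral overall.
Ligand charges: 2×bromo (-1 each), 2×1,10-phenanthroline (neutral); total -2. So Mn + (-2) = 0, giving Mn = +2.
Ligands are named alphabetically: bromo before phenanthroline.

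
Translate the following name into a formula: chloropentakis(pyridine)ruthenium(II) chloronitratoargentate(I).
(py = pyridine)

Cation [Ru…]: ligand charges -1, Ru(II) ⇒ ion charge 1+.
Anion [Ag…]: ligand charges -2, Ag(I) ⇒ ion charge 1−.
One 1+ cation balances one 1− anion.

[RuCl(py)5][AgCl(NO3)]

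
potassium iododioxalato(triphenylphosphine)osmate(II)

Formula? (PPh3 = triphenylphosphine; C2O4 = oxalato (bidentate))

Ligands: 1 triphenylphosphine (PPh3, neutral), 2 oxalato (C2O4, -2), 1 iodo (I, -1). Ligand charge sum = -5.
With Os in oxidation state +2, the complex ion is [Os...]^3−.
Charge balance with potassium (+1) requires 1 complex ion per 3 potassium.

K3[Os(C2O4)2I(PPh3)]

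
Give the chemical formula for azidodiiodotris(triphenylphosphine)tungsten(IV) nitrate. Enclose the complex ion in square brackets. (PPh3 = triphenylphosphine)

Ligands: 1 azido (N3, -1), 2 iodo (I, -1), 3 triphenylphosphine (PPh3, neutral). Ligand charge sum = -3.
Charge balance with nitrate (-1) requires 1 complex ion per 1 nitrate.

[WI2(N3)(PPh3)3]NO3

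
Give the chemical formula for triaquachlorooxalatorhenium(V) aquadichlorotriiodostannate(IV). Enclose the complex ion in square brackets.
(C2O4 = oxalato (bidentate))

[Re(C2O4)Cl(H2O)3][SnCl2(H2O)I3]2

Cation [Re…]: ligand charges -3, Re(V) ⇒ ion charge 2+.
Anion [Sn…]: ligand charges -5, Sn(IV) ⇒ ion charge 1−.
One 2+ cation requires 2 of the 1− anion.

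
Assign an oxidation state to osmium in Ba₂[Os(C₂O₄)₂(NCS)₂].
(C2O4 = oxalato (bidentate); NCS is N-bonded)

2 barium outside the brackets (+2 each) → the complex ion is 4−.
Ligand charges: 2×C2O4 = -4; 2×NCS = -2; sum -6.
Os + (-6) = 4− ⇒ Os is +2.

+2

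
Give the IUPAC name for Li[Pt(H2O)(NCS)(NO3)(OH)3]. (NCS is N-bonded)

The 1 lithium counter-ion carries a total charge of +1, so each complex ion is 1−.
Ligand charges: 1×isothiocyanato (-1 each), 1×aqua (neutral), 3×hydroxo (-1 each), 1×nitrato (-1 each); total -5. So Pt + (-5) = 1−, giving Pt = +4.
The complex ion is anionic, so platinum takes the -ate form platinate(IV).

lithium aquatrihydroxoisothiocyanatonitratoplatinate(IV)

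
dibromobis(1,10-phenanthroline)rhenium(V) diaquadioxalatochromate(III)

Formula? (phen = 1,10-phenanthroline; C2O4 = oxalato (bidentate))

Cation [Re…]: ligand charges -2, Re(V) ⇒ ion charge 3+.
Anion [Cr…]: ligand charges -4, Cr(III) ⇒ ion charge 1−.
One 3+ cation requires 3 of the 1− anion.

[ReBr2(phen)2][Cr(C2O4)2(H2O)2]3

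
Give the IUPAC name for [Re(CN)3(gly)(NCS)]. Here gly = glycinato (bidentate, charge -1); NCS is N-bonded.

tricyano(glycinato)isothiocyanatorhenium(V)

There is no counter-ion, so the complex is neutral overall.
Ligand charges: 3×cyano (-1 each), 1×glycinato (-1 each), 1×isothiocyanato (-1 each); total -5. So Re + (-5) = 0, giving Re = +5.
Ligands are named alphabetically: cyano before glycinato before isothiocyanato.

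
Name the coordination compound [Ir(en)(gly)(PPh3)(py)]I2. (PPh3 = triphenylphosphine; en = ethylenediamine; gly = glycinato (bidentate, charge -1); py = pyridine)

The 2 iodide counter-ions carry a total charge of -2, so each complex ion is 2+.
Ligand charges: 1×triphenylphosphine (neutral), 1×ethylenediamine (neutral), 1×glycinato (-1 each), 1×pyridine (neutral); total -1. So Ir + (-1) = 2+, giving Ir = +3.
Ligands are named alphabetically: ethylenediamine before glycinato before pyridine before triphenylphosphine.

(ethylenediamine)(glycinato)(pyridine)(triphenylphosphine)iridium(III) iodide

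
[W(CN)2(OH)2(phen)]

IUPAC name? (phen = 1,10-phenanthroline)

dicyanodihydroxo(1,10-phenanthroline)tungsten(IV)

There is no counter-ion, so the complex is neutral overall.
Ligand charges: 2×cyano (-1 each), 1×1,10-phenanthroline (neutral), 2×hydroxo (-1 each); total -4. So W + (-4) = 0, giving W = +4.
Ligands are named alphabetically: cyano before hydroxo before phenanthroline.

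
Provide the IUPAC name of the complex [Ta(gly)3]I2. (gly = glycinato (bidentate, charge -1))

The 2 iodide counter-ions carry a total charge of -2, so each complex ion is 2+.
Ligand charges: 3×glycinato (-1 each); total -3. So Ta + (-3) = 2+, giving Ta = +5.

tris(glycinato)tantalum(V) iodide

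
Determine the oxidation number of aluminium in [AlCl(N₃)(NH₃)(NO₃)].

No counter-ion: the bracketed complex is neutral.
Ligand charges: 1×N3 = -1; 1×NO3 = -1; 1×Cl = -1; 1×NH3 neutral; sum -3.
Al + (-3) = 0 ⇒ Al is +3.

+3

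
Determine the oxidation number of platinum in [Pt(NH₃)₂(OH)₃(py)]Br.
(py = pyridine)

1 bromide outside the brackets (-1 each) → the complex ion is 1+.
Ligand charges: 3×OH = -3; 1×py neutral; 2×NH3 neutral; sum -3.
Pt + (-3) = 1+ ⇒ Pt is +4.

+4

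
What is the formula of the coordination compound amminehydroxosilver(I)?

Ligands: 1 ammine (NH3, neutral), 1 hydroxo (OH, -1). Ligand charge sum = -1.
With Ag in oxidation state +1, the complex ion is [Ag...].

[Ag(NH3)(OH)]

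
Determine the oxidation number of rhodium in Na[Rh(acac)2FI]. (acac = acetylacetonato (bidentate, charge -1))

1 sodium outside the brackets (+1 each) → the complex ion is 1−.
Ligand charges: 2×acac = -2; 1×F = -1; 1×I = -1; sum -4.
Rh + (-4) = 1− ⇒ Rh is +3.

+3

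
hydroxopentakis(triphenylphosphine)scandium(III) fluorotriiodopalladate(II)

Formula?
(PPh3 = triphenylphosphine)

Cation [Sc…]: ligand charges -1, Sc(III) ⇒ ion charge 2+.
Anion [Pd…]: ligand charges -4, Pd(II) ⇒ ion charge 2−.

[Sc(OH)(PPh3)5][PdFI3]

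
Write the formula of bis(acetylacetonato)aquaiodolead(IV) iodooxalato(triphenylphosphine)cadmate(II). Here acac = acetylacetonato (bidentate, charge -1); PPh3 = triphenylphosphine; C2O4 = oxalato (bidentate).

Cation [Pb…]: ligand charges -3, Pb(IV) ⇒ ion charge 1+.
Anion [Cd…]: ligand charges -3, Cd(II) ⇒ ion charge 1−.
One 1+ cation balances one 1− anion.

[Pb(acac)2(H2O)I][Cd(C2O4)I(PPh3)]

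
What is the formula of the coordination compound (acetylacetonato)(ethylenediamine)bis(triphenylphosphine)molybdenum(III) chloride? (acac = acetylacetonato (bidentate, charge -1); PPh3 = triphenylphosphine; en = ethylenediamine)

[Mo(acac)(en)(PPh3)2]Cl2

Ligands: 1 acetylacetonato (acac, -1), 2 triphenylphosphine (PPh3, neutral), 1 ethylenediamine (en, neutral). Ligand charge sum = -1.
With Mo in oxidation state +3, the complex ion is [Mo...]^2+.
Charge balance with chloride (-1) requires 1 complex ion per 2 chloride.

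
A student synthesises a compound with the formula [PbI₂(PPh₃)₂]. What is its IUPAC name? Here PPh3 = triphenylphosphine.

diiodobis(triphenylphosphine)lead(II)

There is no counter-ion, so the complex is neutral overall.
Ligand charges: 2×iodo (-1 each), 2×triphenylphosphine (neutral); total -2. So Pb + (-2) = 0, giving Pb = +2.
Ligands are named alphabetically: iodo before triphenylphosphine.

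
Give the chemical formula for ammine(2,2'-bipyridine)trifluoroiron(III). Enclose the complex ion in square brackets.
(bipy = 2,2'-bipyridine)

[Fe(bipy)F3(NH3)]

Ligands: 1 ammine (NH3, neutral), 1 2,2'-bipyridine (bipy, neutral), 3 fluoro (F, -1). Ligand charge sum = -3.
With Fe in oxidation state +3, the complex ion is [Fe...].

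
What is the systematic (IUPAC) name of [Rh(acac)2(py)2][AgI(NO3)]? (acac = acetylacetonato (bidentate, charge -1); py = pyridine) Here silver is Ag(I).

bis(acetylacetonato)bis(pyridine)rhodium(III) iodonitratoargentate(I)

Ag is given as +1; the anion's ligand charges sum to -2, so the complex anion is 1−.
A 1:1 salt means the cation carries the equal and opposite charge, 1+.
Cation: ligand charges sum to -2; for the ion to be 1+, Rh = +3.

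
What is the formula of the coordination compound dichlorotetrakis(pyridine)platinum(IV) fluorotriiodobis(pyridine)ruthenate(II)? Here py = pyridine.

Cation [Pt…]: ligand charges -2, Pt(IV) ⇒ ion charge 2+.
Anion [Ru…]: ligand charges -4, Ru(II) ⇒ ion charge 2−.
One 2+ cation balances one 2− anion.

[PtCl2(py)4][RuFI3(py)2]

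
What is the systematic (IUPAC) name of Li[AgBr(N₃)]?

lithium azidobromoargentate(I)

The 1 lithium counter-ion carries a total charge of +1, so each complex ion is 1−.
Ligand charges: 1×bromo (-1 each), 1×azido (-1 each); total -2. So Ag + (-2) = 1−, giving Ag = +1.
The complex ion is anionic, so silver takes the -ate form argentate(I).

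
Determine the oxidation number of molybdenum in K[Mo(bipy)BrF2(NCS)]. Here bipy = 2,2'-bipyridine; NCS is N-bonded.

+3

1 potassium outside the brackets (+1 each) → the complex ion is 1−.
Ligand charges: 1×bipy neutral; 1×Br = -1; 1×NCS = -1; 2×F = -2; sum -4.
Mo + (-4) = 1− ⇒ Mo is +3.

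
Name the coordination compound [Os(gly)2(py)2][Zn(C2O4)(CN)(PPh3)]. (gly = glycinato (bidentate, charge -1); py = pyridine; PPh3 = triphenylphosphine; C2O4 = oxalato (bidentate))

bis(glycinato)bis(pyridine)osmium(III) cyanooxalato(triphenylphosphine)zincate(II)

Zinc is always +2 in its complexes; the anion's ligand charges sum to -3, so the complex anion is 1−.
A 1:1 salt means the cation carries the equal and opposite charge, 1+.
Cation: ligand charges sum to -2; for the ion to be 1+, Os = +3.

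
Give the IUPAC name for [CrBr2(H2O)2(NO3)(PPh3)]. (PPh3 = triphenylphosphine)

There is no counter-ion, so the complex is neutral overall.
Ligand charges: 2×aqua (neutral), 2×bromo (-1 each), 1×nitrato (-1 each), 1×triphenylphosphine (neutral); total -3. So Cr + (-3) = 0, giving Cr = +3.
Ligands are named alphabetically: aqua before bromo before nitrato before triphenylphosphine.

diaquadibromonitrato(triphenylphosphine)chromium(III)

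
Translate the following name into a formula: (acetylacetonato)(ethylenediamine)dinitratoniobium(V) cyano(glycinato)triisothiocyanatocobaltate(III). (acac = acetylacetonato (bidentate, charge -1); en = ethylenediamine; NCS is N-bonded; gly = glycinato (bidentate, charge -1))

Cation [Nb…]: ligand charges -3, Nb(V) ⇒ ion charge 2+.
Anion [Co…]: ligand charges -5, Co(III) ⇒ ion charge 2−.
One 2+ cation balances one 2− anion.

[Nb(acac)(en)(NO3)2][Co(CN)(gly)(NCS)3]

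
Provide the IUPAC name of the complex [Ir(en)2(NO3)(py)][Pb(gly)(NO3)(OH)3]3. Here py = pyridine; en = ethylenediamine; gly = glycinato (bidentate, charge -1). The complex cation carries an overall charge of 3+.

Both ions are complex: the cation is named first with the plain metal name, the anion second with the -ate form; each ion's ligands are alphabetised independently.
The complex cation is given as 3+; its ligand charges sum to -1, so Ir = +4.
With 3 anions per cation, each anion must be 3/3 = 1−.
Anion: ligand charges sum to -5; for the ion to be 1−, Pb = +4.

bis(ethylenediamine)nitrato(pyridine)iridium(IV) (glycinato)trihydroxonitratoplumbate(IV)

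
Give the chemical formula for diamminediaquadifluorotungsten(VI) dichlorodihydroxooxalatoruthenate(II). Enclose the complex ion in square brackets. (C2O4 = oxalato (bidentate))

[WF2(H2O)2(NH3)2][Ru(C2O4)Cl2(OH)2]

Cation [W…]: ligand charges -2, W(VI) ⇒ ion charge 4+.
Anion [Ru…]: ligand charges -6, Ru(II) ⇒ ion charge 4−.
One 4+ cation balances one 4− anion.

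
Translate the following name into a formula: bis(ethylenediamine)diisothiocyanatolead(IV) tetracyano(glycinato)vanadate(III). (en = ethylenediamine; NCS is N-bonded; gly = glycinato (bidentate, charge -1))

[Pb(en)2(NCS)2][V(CN)4(gly)]

Cation [Pb…]: ligand charges -2, Pb(IV) ⇒ ion charge 2+.
Anion [V…]: ligand charges -5, V(III) ⇒ ion charge 2−.
One 2+ cation balances one 2− anion.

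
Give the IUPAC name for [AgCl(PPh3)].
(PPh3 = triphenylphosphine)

chloro(triphenylphosphine)silver(I)

There is no counter-ion, so the complex is neutral overall.
Ligand charges: 1×chloro (-1 each), 1×triphenylphosphine (neutral); total -1. So Ag + (-1) = 0, giving Ag = +1.
Ligands are named alphabetically: chloro before triphenylphosphine.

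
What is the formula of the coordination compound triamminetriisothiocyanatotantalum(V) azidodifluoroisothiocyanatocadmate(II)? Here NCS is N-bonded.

Cation [Ta…]: ligand charges -3, Ta(V) ⇒ ion charge 2+.
Anion [Cd…]: ligand charges -4, Cd(II) ⇒ ion charge 2−.
One 2+ cation balances one 2− anion.

[Ta(NCS)3(NH3)3][CdF2(N3)(NCS)]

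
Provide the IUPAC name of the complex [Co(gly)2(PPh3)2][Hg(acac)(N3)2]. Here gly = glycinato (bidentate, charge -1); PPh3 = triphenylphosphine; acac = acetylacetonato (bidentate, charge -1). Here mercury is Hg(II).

bis(glycinato)bis(triphenylphosphine)cobalt(III) (acetylacetonato)diazidomercurate(II)

Both ions are complex: the cation is named first with the plain metal name, the anion second with the -ate form; each ion's ligands are alphabetised independently.
Hg is given as +2; the anion's ligand charges sum to -3, so the complex anion is 1−.
A 1:1 salt means the cation carries the equal and opposite charge, 1+.
Cation: ligand charges sum to -2; for the ion to be 1+, Co = +3.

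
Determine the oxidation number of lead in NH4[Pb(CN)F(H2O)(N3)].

+2

1 ammonium outside the brackets (+1 each) → the complex ion is 1−.
Ligand charges: 1×F = -1; 1×CN = -1; 1×H2O neutral; 1×N3 = -1; sum -3.
Pb + (-3) = 1− ⇒ Pb is +2.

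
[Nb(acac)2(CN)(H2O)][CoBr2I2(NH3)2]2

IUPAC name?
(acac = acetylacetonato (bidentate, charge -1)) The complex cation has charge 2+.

bis(acetylacetonato)aquacyanoniobium(V) diamminedibromodiiodocobaltate(III)

Both ions are complex: the cation is named first with the plain metal name, the anion second with the -ate form; each ion's ligands are alphabetised independently.
The complex cation is given as 2+; its ligand charges sum to -3, so Nb = +5.
With 2 anions per cation, each anion must be 2/2 = 1−.
Anion: ligand charges sum to -4; for the ion to be 1−, Co = +3.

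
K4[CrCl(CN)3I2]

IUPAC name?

potassium chlorotricyanodiiodochromate(II)

The 4 potassium counter-ions carry a total charge of +4, so each complex ion is 4−.
Ligand charges: 3×cyano (-1 each), 2×iodo (-1 each), 1×chloro (-1 each); total -6. So Cr + (-6) = 4−, giving Cr = +2.
Ligands are named alphabetically: chloro before cyano before iodo.
The complex ion is anionic, so chromium takes the -ate form chromate(II).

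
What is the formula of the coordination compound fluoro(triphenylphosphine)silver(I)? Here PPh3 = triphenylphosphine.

[AgF(PPh3)]

Ligands: 1 triphenylphosphine (PPh3, neutral), 1 fluoro (F, -1). Ligand charge sum = -1.
With Ag in oxidation state +1, the complex ion is [Ag...].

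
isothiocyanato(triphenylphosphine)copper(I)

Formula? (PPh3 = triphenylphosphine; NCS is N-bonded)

Ligands: 1 triphenylphosphine (PPh3, neutral), 1 isothiocyanato (NCS, -1). Ligand charge sum = -1.
With Cu in oxidation state +1, the complex ion is [Cu...].

[Cu(NCS)(PPh3)]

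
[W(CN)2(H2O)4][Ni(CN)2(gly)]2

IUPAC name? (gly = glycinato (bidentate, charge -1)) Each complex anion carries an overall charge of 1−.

tetraaquadicyanotungsten(IV) dicyano(glycinato)nickelate(II)

Both ions are complex: the cation is named first with the plain metal name, the anion second with the -ate form; each ion's ligands are alphabetised independently.
The complex anion is given as 1−; its ligand charges sum to -3, so Ni = +2.
With 2 anions per cation, the cation must be 2×1 = 2+.
Cation: ligand charges sum to -2; for the ion to be 2+, W = +4.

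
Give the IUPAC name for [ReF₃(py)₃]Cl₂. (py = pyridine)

trifluorotris(pyridine)rhenium(V) chloride

The 2 chloride counter-ions carry a total charge of -2, so each complex ion is 2+.
Ligand charges: 3×pyridine (neutral), 3×fluoro (-1 each); total -3. So Re + (-3) = 2+, giving Re = +5.
Ligands are named alphabetically: fluoro before pyridine.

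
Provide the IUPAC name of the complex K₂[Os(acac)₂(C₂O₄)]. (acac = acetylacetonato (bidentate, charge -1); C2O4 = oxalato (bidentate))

The 2 potassium counter-ions carry a total charge of +2, so each complex ion is 2−.
Ligand charges: 2×acetylacetonato (-1 each), 1×oxalato (-2 each); total -4. So Os + (-4) = 2−, giving Os = +2.
Ligands are named alphabetically: acetylacetonato before oxalato.
The complex ion is anionic, so osmium takes the -ate form osmate(II).

potassium bis(acetylacetonato)oxalatoosmate(II)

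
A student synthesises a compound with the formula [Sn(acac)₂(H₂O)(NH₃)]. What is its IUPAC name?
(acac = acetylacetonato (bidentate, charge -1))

bis(acetylacetonato)ammineaquatin(II)

There is no counter-ion, so the complex is neutral overall.
Ligand charges: 1×ammine (neutral), 1×aqua (neutral), 2×acetylacetonato (-1 each); total -2. So Sn + (-2) = 0, giving Sn = +2.
Ligands are named alphabetically: acetylacetonato before ammine before aqua.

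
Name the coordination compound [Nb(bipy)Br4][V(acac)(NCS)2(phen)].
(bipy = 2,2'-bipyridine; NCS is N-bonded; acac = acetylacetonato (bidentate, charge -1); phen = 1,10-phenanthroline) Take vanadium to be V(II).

Both ions are complex: the cation is named first with the plain metal name, the anion second with the -ate form; each ion's ligands are alphabetised independently.
V is given as +2; the anion's ligand charges sum to -3, so the complex anion is 1−.
A 1:1 salt means the cation carries the equal and opposite charge, 1+.
Cation: ligand charges sum to -4; for the ion to be 1+, Nb = +5.

(2,2'-bipyridine)tetrabromoniobium(V) (acetylacetonato)diisothiocyanato(1,10-phenanthroline)vanadate(II)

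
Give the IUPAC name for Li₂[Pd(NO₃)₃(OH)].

The 2 lithium counter-ions carry a total charge of +2, so each complex ion is 2−.
Ligand charges: 3×nitrato (-1 each), 1×hydroxo (-1 each); total -4. So Pd + (-4) = 2−, giving Pd = +2.
Ligands are named alphabetically: hydroxo before nitrato.
The complex ion is anionic, so palladium takes the -ate form palladate(II).

lithium hydroxotrinitratopalladate(II)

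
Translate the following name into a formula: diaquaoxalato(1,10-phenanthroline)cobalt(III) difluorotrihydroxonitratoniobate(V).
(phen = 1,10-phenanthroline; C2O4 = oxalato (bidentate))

Cation [Co…]: ligand charges -2, Co(III) ⇒ ion charge 1+.
Anion [Nb…]: ligand charges -6, Nb(V) ⇒ ion charge 1−.
One 1+ cation balances one 1− anion.

[Co(C2O4)(H2O)2(phen)][NbF2(NO3)(OH)3]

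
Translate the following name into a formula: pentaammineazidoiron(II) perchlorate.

[Fe(N3)(NH3)5]ClO4

Ligands: 5 ammine (NH3, neutral), 1 azido (N3, -1). Ligand charge sum = -1.
With Fe in oxidation state +2, the complex ion is [Fe...]^1+.
Charge balance with perchlorate (-1) requires 1 complex ion per 1 perchlorate.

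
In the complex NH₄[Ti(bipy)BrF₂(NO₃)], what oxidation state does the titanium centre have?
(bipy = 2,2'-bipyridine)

1 ammonium outside the brackets (+1 each) → the complex ion is 1−.
Ligand charges: 1×NO3 = -1; 1×bipy neutral; 1×Br = -1; 2×F = -2; sum -4.
Ti + (-4) = 1− ⇒ Ti is +3.

+3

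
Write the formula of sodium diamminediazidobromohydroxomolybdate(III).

Ligands: 1 bromo (Br, -1), 2 ammine (NH3, neutral), 2 azido (N3, -1), 1 hydroxo (OH, -1). Ligand charge sum = -4.
With Mo in oxidation state +3, the complex ion is [Mo...]^1−.
Charge balance with sodium (+1) requires 1 complex ion per 1 sodium.

Na[MoBr(N3)2(NH3)2(OH)]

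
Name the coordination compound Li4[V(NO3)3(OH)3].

The 4 lithium counter-ions carry a total charge of +4, so each complex ion is 4−.
Ligand charges: 3×nitrato (-1 each), 3×hydroxo (-1 each); total -6. So V + (-6) = 4−, giving V = +2.
The complex ion is anionic, so vanadium takes the -ate form vanadate(II).

lithium trihydroxotrinitratovanadate(II)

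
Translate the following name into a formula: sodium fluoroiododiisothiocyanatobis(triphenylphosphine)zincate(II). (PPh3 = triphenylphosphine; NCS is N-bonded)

Ligands: 2 triphenylphosphine (PPh3, neutral), 2 isothiocyanato (NCS, -1), 1 fluoro (F, -1), 1 iodo (I, -1). Ligand charge sum = -4.
Charge balance with sodium (+1) requires 1 complex ion per 2 sodium.

Na2[ZnFI(NCS)2(PPh3)2]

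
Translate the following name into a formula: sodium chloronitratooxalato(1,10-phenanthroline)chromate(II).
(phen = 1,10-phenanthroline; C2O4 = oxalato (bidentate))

Ligands: 1 nitrato (NO3, -1), 1 chloro (Cl, -1), 1 1,10-phenanthroline (phen, neutral), 1 oxalato (C2O4, -2). Ligand charge sum = -4.
Charge balance with sodium (+1) requires 1 complex ion per 2 sodium.

Na2[Cr(C2O4)Cl(NO3)(phen)]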